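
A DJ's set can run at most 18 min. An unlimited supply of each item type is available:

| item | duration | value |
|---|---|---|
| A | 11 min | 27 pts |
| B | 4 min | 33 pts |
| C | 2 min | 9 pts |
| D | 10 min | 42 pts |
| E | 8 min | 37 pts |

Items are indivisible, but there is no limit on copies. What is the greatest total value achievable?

Best value-per-unit is B at 33/4; filling with it alone gives 4×33 = 132.
Optimal mix: 4×B + 1×C → duration 18, value 141.

141 pts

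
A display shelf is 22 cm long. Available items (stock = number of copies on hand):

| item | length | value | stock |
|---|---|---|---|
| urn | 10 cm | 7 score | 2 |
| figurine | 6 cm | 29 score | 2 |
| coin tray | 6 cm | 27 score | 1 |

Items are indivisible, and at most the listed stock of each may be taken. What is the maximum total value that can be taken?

85 score

Best selections within length 22 and stock limits:
- 2×figurine + 1×coin tray: length 18, value 85
- 1×urn + 2×figurine: length 22, value 65
- 1×urn + 1×figurine + 1×coin tray: length 22, value 63
Best: 85 score.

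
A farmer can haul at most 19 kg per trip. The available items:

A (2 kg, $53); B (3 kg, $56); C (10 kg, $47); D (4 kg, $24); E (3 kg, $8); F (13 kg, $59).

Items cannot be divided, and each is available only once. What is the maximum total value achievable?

Check high-value combinations within 19 kg:
- A+B+C+D: weight 2+3+10+4=19, value 53+56+47+24=180
- A+B+F: weight 2+3+13=18, value 53+56+59=168
- A+B+C+E: weight 2+3+10+3=18, value 53+56+47+8=164
Best: $180.

$180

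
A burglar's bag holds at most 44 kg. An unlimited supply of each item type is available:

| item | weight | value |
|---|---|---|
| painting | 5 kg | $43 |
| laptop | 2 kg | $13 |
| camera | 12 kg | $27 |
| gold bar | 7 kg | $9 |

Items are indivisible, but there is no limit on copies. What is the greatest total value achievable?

Best value-per-unit is painting at 43/5; filling with it alone gives 8×43 = 344.
Optimal mix: 8×painting + 2×laptop → weight 44, value 370.

$370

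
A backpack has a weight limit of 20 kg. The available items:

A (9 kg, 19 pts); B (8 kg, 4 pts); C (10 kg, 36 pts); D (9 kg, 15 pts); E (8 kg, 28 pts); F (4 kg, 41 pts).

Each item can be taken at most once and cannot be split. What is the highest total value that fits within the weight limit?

77 pts

Check high-value combinations within 20 kg:
- C+F: weight 10+4=14, value 36+41=77
- B+E+F: weight 8+8+4=20, value 4+28+41=73
- E+F: weight 8+4=12, value 28+41=69
- C+E: weight 10+8=18, value 36+28=64
Best: 77 pts.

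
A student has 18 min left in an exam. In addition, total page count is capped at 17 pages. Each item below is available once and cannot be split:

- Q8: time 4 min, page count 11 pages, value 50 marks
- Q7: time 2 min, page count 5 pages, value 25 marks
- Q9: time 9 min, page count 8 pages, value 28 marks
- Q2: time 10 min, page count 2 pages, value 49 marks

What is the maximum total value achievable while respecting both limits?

Feasible sets respecting both limits:
- Q8+Q2: time 14, page count 13, value 99
- Q8+Q7: time 6, page count 16, value 75
- Q7+Q2: time 12, page count 7, value 74
Best: 99 marks.

99 marks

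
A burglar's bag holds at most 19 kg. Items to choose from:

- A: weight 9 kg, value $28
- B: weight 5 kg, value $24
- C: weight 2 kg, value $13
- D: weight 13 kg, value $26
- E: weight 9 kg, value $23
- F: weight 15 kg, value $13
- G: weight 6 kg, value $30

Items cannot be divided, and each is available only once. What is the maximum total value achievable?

$71

Check high-value combinations within 19 kg:
- A+C+G: weight 9+2+6=17, value 28+13+30=71
- B+C+G: weight 5+2+6=13, value 24+13+30=67
- C+E+G: weight 2+9+6=17, value 13+23+30=66
- A+B+C: weight 9+5+2=16, value 28+24+13=65
- B+C+E: weight 5+2+9=16, value 24+13+23=60
Best: $71.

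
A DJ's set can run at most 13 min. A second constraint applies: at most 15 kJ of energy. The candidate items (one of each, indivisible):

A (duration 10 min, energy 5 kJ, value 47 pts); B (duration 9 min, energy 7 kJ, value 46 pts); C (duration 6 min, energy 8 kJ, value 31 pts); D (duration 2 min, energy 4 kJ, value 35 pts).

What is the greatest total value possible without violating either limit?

82 pts

Feasible sets respecting both limits:
- A+D: duration 12, energy 9, value 82
- B+D: duration 11, energy 11, value 81
- C+D: duration 8, energy 12, value 66
- A: duration 10, energy 5, value 47
Best: 82 pts.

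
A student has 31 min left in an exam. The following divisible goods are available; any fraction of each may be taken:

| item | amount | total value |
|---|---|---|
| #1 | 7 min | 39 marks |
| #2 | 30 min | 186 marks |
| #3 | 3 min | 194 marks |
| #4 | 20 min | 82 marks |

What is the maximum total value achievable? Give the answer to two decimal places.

Take in order of value per unit:
- #3 (194/3 per unit): all 3 → value 194, running total 194.00
- #2 (186/30 per unit): 28 of 30 → value 28×186/30 = 173.6000, running total 367.60
Total 367.60.

367.60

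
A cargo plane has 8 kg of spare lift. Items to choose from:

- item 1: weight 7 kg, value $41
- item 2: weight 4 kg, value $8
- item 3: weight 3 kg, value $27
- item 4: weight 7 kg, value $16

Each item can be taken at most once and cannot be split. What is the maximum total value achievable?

This is a 0/1 knapsack; check combinations near the capacity.
- item 1: weight 7, value 41
- item 2+item 3: weight 4+3=7, value 8+27=35
- item 3: weight 3, value 27
- item 4: weight 7, value 16
Best: $41.

$41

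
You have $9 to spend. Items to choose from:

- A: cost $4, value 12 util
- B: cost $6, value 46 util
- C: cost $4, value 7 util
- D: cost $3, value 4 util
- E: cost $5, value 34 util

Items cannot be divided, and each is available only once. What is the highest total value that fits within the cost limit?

50 util

This is a 0/1 knapsack; check combinations near the capacity.
- B+D: cost 6+3=9, value 46+4=50
- B: cost 6, value 46
- A+E: cost 4+5=9, value 12+34=46
Best: 50 util.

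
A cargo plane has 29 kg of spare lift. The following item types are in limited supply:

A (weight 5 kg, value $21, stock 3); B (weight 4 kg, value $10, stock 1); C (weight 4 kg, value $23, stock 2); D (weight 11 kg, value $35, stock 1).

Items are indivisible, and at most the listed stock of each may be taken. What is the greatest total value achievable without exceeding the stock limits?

Best selections within weight 29 and stock limits:
- 2×A + 2×C + 1×D: weight 29, value 123
- 3×A + 1×B + 2×C: weight 27, value 119
- 1×A + 1×B + 2×C + 1×D: weight 28, value 112
Best: $123.

$123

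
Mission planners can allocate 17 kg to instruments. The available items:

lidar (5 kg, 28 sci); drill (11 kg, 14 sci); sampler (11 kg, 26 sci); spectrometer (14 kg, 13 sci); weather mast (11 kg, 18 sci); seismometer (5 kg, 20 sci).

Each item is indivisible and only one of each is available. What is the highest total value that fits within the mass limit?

Check high-value combinations within 17 kg:
- lidar+sampler: mass 5+11=16, value 28+26=54
- lidar+seismometer: mass 5+5=10, value 28+20=48
- lidar+weather mast: mass 5+11=16, value 28+18=46
Best: 54 sci.

54 sci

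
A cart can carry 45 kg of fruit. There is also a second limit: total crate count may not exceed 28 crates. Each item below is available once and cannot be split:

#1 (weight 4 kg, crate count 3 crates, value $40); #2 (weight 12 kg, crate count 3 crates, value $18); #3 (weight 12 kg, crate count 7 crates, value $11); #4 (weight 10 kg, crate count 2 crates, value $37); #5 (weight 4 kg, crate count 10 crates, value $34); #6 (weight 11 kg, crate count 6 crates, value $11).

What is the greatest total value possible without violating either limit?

Feasible sets respecting both limits:
- #1+#2+#3+#4+#5: weight 42, crate count 25, value 140
- #1+#2+#4+#5+#6: weight 41, crate count 24, value 140
- #1+#3+#4+#5+#6: weight 41, crate count 28, value 133
- #1+#2+#4+#5: weight 30, crate count 18, value 129
Best: $140.

$140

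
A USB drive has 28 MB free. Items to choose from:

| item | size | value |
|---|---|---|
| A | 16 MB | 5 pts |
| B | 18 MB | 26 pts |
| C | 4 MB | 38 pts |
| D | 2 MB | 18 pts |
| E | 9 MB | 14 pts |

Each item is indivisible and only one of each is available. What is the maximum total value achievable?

82 pts

This is a 0/1 knapsack; check combinations near the capacity.
- B+C+D: size 18+4+2=24, value 26+38+18=82
- C+D+E: size 4+2+9=15, value 38+18+14=70
- B+C: size 18+4=22, value 26+38=64
- A+C+D: size 16+4+2=22, value 5+38+18=61
- C+D: size 4+2=6, value 38+18=56
Best: 82 pts.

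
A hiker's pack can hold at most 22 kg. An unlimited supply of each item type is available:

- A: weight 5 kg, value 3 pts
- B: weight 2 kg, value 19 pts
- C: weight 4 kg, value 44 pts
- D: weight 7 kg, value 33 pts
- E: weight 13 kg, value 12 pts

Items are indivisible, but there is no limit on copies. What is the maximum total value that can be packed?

239 pts

Best value-per-unit is C at 44/4; filling with it alone gives 5×44 = 220.
Optimal mix: 1×B + 5×C → weight 22, value 239.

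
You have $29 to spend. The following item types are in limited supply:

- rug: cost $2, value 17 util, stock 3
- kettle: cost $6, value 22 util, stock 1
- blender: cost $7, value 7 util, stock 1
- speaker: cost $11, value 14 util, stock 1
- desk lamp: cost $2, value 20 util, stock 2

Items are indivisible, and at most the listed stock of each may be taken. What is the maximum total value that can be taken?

Best selections within cost 29 and stock limits:
- 3×rug + 1×kettle + 1×speaker + 2×desk lamp: cost 27, value 127
- 3×rug + 1×kettle + 1×blender + 2×desk lamp: cost 23, value 120
- 3×rug + 1×kettle + 2×desk lamp: cost 16, value 113
Best: 127 util.

127 util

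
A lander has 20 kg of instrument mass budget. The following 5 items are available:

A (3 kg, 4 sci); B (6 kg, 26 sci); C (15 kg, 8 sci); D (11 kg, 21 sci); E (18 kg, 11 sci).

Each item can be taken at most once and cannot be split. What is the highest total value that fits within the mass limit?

Check high-value combinations within 20 kg:
- A+B+D: mass 3+6+11=20, value 4+26+21=51
- B+D: mass 6+11=17, value 26+21=47
- A+B: mass 3+6=9, value 4+26=30
- B: mass 6, value 26
Best: 51 sci.

51 sci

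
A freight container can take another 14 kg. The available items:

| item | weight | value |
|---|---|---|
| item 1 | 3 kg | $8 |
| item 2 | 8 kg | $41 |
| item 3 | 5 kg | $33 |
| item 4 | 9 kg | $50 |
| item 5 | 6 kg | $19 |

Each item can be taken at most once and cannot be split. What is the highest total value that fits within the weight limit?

Check high-value combinations within 14 kg:
- item 3+item 4: weight 5+9=14, value 33+50=83
- item 2+item 3: weight 8+5=13, value 41+33=74
- item 2+item 5: weight 8+6=14, value 41+19=60
- item 1+item 3+item 5: weight 3+5+6=14, value 8+33+19=60
- item 1+item 4: weight 3+9=12, value 8+50=58
Best: $83.

$83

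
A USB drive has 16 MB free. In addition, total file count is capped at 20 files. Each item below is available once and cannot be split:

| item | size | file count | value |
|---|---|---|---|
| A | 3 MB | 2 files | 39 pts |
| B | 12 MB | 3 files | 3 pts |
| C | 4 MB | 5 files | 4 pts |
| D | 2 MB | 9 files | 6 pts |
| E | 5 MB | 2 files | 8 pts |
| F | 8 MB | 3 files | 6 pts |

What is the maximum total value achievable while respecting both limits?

Feasible sets respecting both limits:
- A+C+D+E: size 14, file count 18, value 57
- A+D+E: size 10, file count 13, value 53
- A+E+F: size 16, file count 7, value 53
Best: 57 pts.

57 pts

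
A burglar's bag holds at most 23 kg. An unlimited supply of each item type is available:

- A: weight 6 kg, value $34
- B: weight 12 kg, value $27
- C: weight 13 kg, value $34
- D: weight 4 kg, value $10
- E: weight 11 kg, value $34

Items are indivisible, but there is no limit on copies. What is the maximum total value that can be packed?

Best value-per-unit is A at 34/6; filling with it alone gives 3×34 = 102.
Optimal mix: 3×A + 1×D → weight 22, value 112.

$112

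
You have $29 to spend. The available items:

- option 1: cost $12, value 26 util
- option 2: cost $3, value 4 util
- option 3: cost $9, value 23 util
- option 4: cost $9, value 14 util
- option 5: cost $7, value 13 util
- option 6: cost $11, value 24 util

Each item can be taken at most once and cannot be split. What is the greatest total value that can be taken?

62 util

Check high-value combinations within $29:
- option 1+option 3+option 5: cost 12+9+7=28, value 26+23+13=62
- option 3+option 4+option 6: cost 9+9+11=29, value 23+14+24=61
- option 3+option 5+option 6: cost 9+7+11=27, value 23+13+24=60
- option 1+option 2+option 6: cost 12+3+11=26, value 26+4+24=54
Best: 62 util.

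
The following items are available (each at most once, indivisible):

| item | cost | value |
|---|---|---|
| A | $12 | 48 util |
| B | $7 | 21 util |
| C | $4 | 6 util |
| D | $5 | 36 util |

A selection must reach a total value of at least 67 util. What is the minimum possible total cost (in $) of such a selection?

17

Subsets with value ≥ 67, sorted by total cost:
- A+D: cost 17, value 84
- A+B: cost 19, value 69
- A+C+D: cost 21, value 90
Minimum cost: 17 $.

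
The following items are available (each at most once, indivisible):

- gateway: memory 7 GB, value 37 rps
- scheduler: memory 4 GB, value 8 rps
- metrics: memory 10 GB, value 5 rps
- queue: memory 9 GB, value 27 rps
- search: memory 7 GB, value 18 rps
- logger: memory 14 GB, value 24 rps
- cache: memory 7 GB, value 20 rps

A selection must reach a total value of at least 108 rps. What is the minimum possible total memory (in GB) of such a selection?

34

Subsets with value ≥ 108, sorted by total memory:
- gateway+scheduler+queue+search+cache: memory 34, value 110
- gateway+queue+logger+cache: memory 37, value 108
- gateway+scheduler+queue+logger+cache: memory 41, value 116
- gateway+scheduler+queue+search+logger: memory 41, value 114
Minimum memory: 34 GB.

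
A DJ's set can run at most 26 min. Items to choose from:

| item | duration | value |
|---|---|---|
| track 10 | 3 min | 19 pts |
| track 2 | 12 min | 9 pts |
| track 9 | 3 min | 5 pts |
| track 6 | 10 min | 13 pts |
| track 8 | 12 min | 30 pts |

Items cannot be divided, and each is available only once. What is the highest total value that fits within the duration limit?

Check high-value combinations within 26 min:
- track 10+track 6+track 8: duration 3+10+12=25, value 19+13+30=62
- track 10+track 9+track 8: duration 3+3+12=18, value 19+5+30=54
- track 10+track 8: duration 3+12=15, value 19+30=49
- track 9+track 6+track 8: duration 3+10+12=25, value 5+13+30=48
Best: 62 pts.

62 pts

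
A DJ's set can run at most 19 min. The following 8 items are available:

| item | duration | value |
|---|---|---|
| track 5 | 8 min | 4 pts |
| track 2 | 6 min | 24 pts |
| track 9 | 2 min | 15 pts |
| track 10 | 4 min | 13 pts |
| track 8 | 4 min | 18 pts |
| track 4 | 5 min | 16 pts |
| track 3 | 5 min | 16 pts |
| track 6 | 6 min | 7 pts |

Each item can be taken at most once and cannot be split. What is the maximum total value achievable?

Check high-value combinations within 19 min:
- track 2+track 9+track 8+track 4: duration 6+2+4+5=17, value 24+15+18+16=73
- track 2+track 9+track 8+track 3: duration 6+2+4+5=17, value 24+15+18+16=73
- track 2+track 9+track 4+track 3: duration 6+2+5+5=18, value 24+15+16+16=71
- track 2+track 10+track 8+track 4: duration 6+4+4+5=19, value 24+13+18+16=71
- track 2+track 10+track 8+track 3: duration 6+4+4+5=19, value 24+13+18+16=71
Best: 73 pts.

73 pts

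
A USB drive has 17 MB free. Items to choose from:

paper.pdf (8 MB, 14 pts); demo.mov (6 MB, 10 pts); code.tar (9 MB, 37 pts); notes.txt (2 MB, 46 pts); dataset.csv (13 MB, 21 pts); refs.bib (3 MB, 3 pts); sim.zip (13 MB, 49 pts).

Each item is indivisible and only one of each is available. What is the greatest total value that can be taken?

Check high-value combinations within 17 MB:
- notes.txt+sim.zip: size 2+13=15, value 46+49=95
- demo.mov+code.tar+notes.txt: size 6+9+2=17, value 10+37+46=93
- code.tar+notes.txt+refs.bib: size 9+2+3=14, value 37+46+3=86
Best: 95 pts.

95 pts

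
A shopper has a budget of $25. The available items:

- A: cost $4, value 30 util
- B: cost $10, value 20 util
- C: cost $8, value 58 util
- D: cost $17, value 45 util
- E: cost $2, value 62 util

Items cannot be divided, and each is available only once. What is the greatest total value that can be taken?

This is a 0/1 knapsack; check combinations near the capacity.
- A+B+C+E: cost 4+10+8+2=24, value 30+20+58+62=170
- A+C+E: cost 4+8+2=14, value 30+58+62=150
- B+C+E: cost 10+8+2=20, value 20+58+62=140
- A+D+E: cost 4+17+2=23, value 30+45+62=137
Best: 170 util.

170 util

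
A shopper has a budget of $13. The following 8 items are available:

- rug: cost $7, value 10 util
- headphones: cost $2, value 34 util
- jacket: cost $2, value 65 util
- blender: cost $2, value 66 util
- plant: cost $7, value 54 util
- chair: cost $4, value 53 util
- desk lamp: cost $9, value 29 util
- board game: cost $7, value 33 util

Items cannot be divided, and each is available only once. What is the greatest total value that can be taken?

Check high-value combinations within $13:
- headphones+jacket+blender+plant: cost 2+2+2+7=13, value 34+65+66+54=219
- headphones+jacket+blender+chair: cost 2+2+2+4=10, value 34+65+66+53=218
- headphones+jacket+blender+board game: cost 2+2+2+7=13, value 34+65+66+33=198
- jacket+blender+plant: cost 2+2+7=11, value 65+66+54=185
Best: 219 util.

219 util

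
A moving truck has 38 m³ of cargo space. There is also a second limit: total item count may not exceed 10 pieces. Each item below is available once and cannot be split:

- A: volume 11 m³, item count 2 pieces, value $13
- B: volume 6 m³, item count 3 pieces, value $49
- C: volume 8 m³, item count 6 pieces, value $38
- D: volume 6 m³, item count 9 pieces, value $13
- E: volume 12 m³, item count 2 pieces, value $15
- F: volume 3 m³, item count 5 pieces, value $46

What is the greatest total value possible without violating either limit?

Feasible sets respecting both limits:
- B+E+F: volume 21, item count 10, value 110
- A+B+F: volume 20, item count 10, value 108
- B+F: volume 9, item count 8, value 95
- B+C: volume 14, item count 9, value 87
Best: $110.

$110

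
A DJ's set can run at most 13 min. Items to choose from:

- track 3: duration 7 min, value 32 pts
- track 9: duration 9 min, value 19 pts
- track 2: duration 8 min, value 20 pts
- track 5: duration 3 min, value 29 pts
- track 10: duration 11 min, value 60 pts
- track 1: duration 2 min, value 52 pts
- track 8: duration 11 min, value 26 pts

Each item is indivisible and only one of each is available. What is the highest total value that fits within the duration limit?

Check high-value combinations within 13 min:
- track 3+track 5+track 1: duration 7+3+2=12, value 32+29+52=113
- track 10+track 1: duration 11+2=13, value 60+52=112
- track 2+track 5+track 1: duration 8+3+2=13, value 20+29+52=101
- track 3+track 1: duration 7+2=9, value 32+52=84
Best: 113 pts.

113 pts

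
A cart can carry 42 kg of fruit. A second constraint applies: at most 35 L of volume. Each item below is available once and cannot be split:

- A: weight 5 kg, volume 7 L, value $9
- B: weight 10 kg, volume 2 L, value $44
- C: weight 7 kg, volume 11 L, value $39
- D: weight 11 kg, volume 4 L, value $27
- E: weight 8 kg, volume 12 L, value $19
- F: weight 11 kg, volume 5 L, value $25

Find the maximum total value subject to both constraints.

Feasible sets respecting both limits:
- B+C+D+F: weight 39, volume 22, value 135
- B+C+D+E: weight 36, volume 29, value 129
- B+C+E+F: weight 36, volume 30, value 127
Best: $135.

$135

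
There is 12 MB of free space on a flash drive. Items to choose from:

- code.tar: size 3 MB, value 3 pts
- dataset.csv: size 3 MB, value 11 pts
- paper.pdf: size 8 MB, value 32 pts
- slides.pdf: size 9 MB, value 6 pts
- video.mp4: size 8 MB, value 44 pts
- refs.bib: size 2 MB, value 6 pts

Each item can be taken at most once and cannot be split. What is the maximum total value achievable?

This is a 0/1 knapsack; check combinations near the capacity.
- dataset.csv+video.mp4: size 3+8=11, value 11+44=55
- video.mp4+refs.bib: size 8+2=10, value 44+6=50
- code.tar+video.mp4: size 3+8=11, value 3+44=47
Best: 55 pts.

55 pts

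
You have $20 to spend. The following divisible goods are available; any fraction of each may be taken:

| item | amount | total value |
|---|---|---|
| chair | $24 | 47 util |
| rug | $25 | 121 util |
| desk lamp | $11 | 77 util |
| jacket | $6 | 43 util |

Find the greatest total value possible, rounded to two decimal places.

Take in order of value per unit:
- jacket (43/6 per unit): all 6 → value 43, running total 43.00
- desk lamp (77/11 per unit): all 11 → value 77, running total 120.00
- rug (121/25 per unit): 3 of 25 → value 3×121/25 = 14.5200, running total 134.52
Total 134.52.

134.52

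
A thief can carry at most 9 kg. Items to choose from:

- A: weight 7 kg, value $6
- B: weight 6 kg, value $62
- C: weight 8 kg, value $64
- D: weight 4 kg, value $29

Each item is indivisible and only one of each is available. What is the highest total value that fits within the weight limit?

Check high-value combinations within 9 kg:
- C: weight 8, value 64
- B: weight 6, value 62
- D: weight 4, value 29
- A: weight 7, value 6
Best: $64.

$64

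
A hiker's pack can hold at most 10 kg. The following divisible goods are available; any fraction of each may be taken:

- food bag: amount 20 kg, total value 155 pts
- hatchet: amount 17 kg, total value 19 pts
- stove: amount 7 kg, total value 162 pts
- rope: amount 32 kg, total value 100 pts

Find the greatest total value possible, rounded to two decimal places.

185.25

Take in order of value per unit:
- stove (162/7 per unit): all 7 → value 162, running total 162.00
- food bag (155/20 per unit): 3 of 20 → value 3×155/20 = 23.2500, running total 185.25
Total 185.25.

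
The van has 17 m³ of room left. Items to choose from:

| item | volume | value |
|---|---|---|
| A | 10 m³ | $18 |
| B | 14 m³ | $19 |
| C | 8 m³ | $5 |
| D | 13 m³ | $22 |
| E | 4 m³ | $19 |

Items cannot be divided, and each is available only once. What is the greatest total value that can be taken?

Check high-value combinations within 17 m³:
- D+E: volume 13+4=17, value 22+19=41
- A+E: volume 10+4=14, value 18+19=37
- C+E: volume 8+4=12, value 5+19=24
- D: volume 13, value 22
- E: volume 4, value 19
Best: $41.

$41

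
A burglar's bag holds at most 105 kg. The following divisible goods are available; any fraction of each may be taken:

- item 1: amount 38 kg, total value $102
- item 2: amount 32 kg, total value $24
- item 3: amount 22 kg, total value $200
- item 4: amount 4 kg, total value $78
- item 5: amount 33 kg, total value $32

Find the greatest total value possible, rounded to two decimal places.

Take in order of value per unit:
- item 4 (78/4 per unit): all 4 → value 78, running total 78.00
- item 3 (200/22 per unit): all 22 → value 200, running total 278.00
- item 1 (102/38 per unit): all 38 → value 102, running total 380.00
- item 5 (32/33 per unit): all 33 → value 32, running total 412.00
- item 2 (24/32 per unit): 8 of 32 → value 8×24/32 = 6.0000, running total 418.00
Total 418.00.

418.00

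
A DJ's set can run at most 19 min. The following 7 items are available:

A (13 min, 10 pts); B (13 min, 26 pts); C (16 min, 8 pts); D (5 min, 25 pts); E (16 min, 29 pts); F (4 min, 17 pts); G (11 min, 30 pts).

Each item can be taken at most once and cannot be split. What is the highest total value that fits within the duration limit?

55 pts

Check high-value combinations within 19 min:
- D+G: duration 5+11=16, value 25+30=55
- B+D: duration 13+5=18, value 26+25=51
- F+G: duration 4+11=15, value 17+30=47
- B+F: duration 13+4=17, value 26+17=43
- D+F: duration 5+4=9, value 25+17=42
Best: 55 pts.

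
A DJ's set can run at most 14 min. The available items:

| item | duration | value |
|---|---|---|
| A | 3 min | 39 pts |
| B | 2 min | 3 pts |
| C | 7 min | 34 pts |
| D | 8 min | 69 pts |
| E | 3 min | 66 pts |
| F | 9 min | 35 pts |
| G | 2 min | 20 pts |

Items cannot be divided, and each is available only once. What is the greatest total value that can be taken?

174 pts

Check high-value combinations within 14 min:
- A+D+E: duration 3+8+3=14, value 39+69+66=174
- D+E+G: duration 8+3+2=13, value 69+66+20=155
- A+C+E: duration 3+7+3=13, value 39+34+66=139
- B+D+E: duration 2+8+3=13, value 3+69+66=138
Best: 174 pts.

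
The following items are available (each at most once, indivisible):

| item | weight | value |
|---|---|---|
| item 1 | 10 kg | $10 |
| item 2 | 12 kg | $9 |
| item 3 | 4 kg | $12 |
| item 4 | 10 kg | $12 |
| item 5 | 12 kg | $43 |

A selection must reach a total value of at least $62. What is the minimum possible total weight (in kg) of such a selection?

26

Subsets with value ≥ 62, sorted by total weight:
- item 3+item 4+item 5: weight 26, value 67
- item 1+item 3+item 5: weight 26, value 65
Minimum weight: 26 kg.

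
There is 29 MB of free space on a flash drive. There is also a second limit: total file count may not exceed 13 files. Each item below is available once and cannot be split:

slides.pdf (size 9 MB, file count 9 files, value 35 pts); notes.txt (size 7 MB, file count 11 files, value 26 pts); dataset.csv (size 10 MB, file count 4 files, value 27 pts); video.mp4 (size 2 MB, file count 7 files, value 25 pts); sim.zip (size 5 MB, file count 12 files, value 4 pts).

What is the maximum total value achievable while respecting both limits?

Feasible sets respecting both limits:
- slides.pdf+dataset.csv: size 19, file count 13, value 62
- dataset.csv+video.mp4: size 12, file count 11, value 52
- slides.pdf: size 9, file count 9, value 35
Best: 62 pts.

62 pts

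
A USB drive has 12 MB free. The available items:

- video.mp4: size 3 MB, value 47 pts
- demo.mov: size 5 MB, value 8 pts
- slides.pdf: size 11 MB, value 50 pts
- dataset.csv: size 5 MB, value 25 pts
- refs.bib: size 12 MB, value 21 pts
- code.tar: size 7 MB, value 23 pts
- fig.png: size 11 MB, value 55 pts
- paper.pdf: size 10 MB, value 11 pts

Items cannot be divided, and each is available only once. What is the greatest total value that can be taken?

This is a 0/1 knapsack; check combinations near the capacity.
- video.mp4+dataset.csv: size 3+5=8, value 47+25=72
- video.mp4+code.tar: size 3+7=10, value 47+23=70
- video.mp4+demo.mov: size 3+5=8, value 47+8=55
- fig.png: size 11, value 55
Best: 72 pts.

72 pts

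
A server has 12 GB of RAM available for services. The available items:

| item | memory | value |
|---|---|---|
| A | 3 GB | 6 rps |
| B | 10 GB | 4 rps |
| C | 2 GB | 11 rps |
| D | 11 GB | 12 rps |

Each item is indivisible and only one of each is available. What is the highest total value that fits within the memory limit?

Check high-value combinations within 12 GB:
- A+C: memory 3+2=5, value 6+11=17
- B+C: memory 10+2=12, value 4+11=15
- D: memory 11, value 12
- C: memory 2, value 11
- A: memory 3, value 6
Best: 17 rps.

17 rps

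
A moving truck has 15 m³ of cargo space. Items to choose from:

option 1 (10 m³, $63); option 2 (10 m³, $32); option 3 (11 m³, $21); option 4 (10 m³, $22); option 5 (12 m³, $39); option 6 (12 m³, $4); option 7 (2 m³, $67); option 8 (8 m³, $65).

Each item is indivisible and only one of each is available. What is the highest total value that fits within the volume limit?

Check high-value combinations within 15 m³:
- option 7+option 8: volume 2+8=10, value 67+65=132
- option 1+option 7: volume 10+2=12, value 63+67=130
- option 5+option 7: volume 12+2=14, value 39+67=106
Best: $132.

$132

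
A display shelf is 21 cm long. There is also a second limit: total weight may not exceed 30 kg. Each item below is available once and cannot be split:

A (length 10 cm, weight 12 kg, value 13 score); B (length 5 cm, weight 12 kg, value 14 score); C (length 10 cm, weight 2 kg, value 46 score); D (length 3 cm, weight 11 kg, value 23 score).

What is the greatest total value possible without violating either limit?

83 score

Feasible sets respecting both limits:
- B+C+D: length 18, weight 25, value 83
- C+D: length 13, weight 13, value 69
- B+C: length 15, weight 14, value 60
- A+C: length 20, weight 14, value 59
Best: 83 score.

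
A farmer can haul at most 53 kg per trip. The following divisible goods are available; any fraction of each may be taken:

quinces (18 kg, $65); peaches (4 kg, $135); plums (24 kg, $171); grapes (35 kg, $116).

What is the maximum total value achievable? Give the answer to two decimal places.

394.20

Take in order of value per unit:
- peaches (135/4 per unit): all 4 → value 135, running total 135.00
- plums (171/24 per unit): all 24 → value 171, running total 306.00
- quinces (65/18 per unit): all 18 → value 65, running total 371.00
- grapes (116/35 per unit): 7 of 35 → value 7×116/35 = 23.2000, running total 394.20
Total 394.20.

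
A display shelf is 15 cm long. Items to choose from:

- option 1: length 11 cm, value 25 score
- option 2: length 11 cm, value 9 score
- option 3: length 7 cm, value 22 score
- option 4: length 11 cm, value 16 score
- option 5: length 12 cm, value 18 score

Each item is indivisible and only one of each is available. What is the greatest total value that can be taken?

25 score

Check high-value combinations within 15 cm:
- option 1: length 11, value 25
- option 3: length 7, value 22
- option 5: length 12, value 18
Best: 25 score.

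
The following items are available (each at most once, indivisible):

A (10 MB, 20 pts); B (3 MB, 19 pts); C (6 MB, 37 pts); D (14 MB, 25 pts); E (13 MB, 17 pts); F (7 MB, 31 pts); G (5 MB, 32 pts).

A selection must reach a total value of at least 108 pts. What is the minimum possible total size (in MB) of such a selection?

Subsets with value ≥ 108, sorted by total size:
- B+C+F+G: size 21, value 119
- A+B+C+G: size 24, value 108
- A+C+F+G: size 28, value 120
Minimum size: 21 MB.

21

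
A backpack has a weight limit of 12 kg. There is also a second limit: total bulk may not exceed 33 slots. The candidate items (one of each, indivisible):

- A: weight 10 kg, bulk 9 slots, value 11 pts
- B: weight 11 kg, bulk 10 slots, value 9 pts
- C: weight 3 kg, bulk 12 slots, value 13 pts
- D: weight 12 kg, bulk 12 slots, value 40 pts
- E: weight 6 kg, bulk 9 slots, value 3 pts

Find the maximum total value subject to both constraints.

Feasible sets respecting both limits:
- D: weight 12, bulk 12, value 40
- C+E: weight 9, bulk 21, value 16
- C: weight 3, bulk 12, value 13
- A: weight 10, bulk 9, value 11
Best: 40 pts.

40 pts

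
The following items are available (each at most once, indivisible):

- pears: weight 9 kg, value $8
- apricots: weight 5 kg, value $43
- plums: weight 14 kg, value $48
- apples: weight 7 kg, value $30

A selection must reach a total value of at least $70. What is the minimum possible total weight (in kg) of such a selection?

12

Subsets with value ≥ 70, sorted by total weight:
- apricots+apples: weight 12, value 73
- apricots+plums: weight 19, value 91
- pears+apricots+apples: weight 21, value 81
Minimum weight: 12 kg.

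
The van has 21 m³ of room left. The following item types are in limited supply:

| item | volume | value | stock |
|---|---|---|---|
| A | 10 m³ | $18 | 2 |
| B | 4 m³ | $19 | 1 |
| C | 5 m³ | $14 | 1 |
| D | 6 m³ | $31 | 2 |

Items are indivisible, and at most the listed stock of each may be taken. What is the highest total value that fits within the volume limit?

$95

Best selections within volume 21 and stock limits:
- 1×B + 1×C + 2×D: volume 21, value 95
- 1×B + 2×D: volume 16, value 81
- 1×C + 2×D: volume 17, value 76
- 1×A + 1×B + 1×D: volume 20, value 68
Best: $95.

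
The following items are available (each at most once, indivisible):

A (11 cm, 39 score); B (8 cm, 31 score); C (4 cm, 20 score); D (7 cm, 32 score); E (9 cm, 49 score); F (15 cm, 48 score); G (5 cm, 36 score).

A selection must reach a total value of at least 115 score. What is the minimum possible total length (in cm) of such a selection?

Subsets with value ≥ 115, sorted by total length:
- D+E+G: length 21, value 117
- B+E+G: length 22, value 116
- B+C+D+G: length 24, value 119
- C+D+E+G: length 25, value 137
Minimum length: 21 cm.

21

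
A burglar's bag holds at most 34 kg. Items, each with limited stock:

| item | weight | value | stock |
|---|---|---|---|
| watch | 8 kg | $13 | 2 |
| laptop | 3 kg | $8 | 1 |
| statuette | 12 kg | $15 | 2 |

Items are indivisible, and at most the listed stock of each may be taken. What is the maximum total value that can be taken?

Best selections within weight 34 and stock limits:
- 2×watch + 1×laptop + 1×statuette: weight 31, value 49
- 1×watch + 2×statuette: weight 32, value 43
Best: $49.

$49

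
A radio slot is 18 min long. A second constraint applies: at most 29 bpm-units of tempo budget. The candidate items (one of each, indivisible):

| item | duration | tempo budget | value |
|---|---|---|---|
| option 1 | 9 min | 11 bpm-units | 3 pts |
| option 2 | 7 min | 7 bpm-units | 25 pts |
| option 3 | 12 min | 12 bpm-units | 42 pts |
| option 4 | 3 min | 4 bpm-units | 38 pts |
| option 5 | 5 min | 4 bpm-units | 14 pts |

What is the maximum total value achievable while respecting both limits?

80 pts

Feasible sets respecting both limits:
- option 3+option 4: duration 15, tempo budget 16, value 80
- option 2+option 4+option 5: duration 15, tempo budget 15, value 77
- option 2+option 4: duration 10, tempo budget 11, value 63
- option 3+option 5: duration 17, tempo budget 16, value 56
Best: 80 pts.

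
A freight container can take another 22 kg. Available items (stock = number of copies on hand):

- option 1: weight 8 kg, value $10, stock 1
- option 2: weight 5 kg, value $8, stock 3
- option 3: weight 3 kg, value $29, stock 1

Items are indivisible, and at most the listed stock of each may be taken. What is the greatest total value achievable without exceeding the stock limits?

$55

Top feasible selections:
- 1×option 1 + 2×option 2 + 1×option 3: weight 21, value 55
- 3×option 2 + 1×option 3: weight 18, value 53
- 1×option 1 + 1×option 2 + 1×option 3: weight 16, value 47
Best: $55.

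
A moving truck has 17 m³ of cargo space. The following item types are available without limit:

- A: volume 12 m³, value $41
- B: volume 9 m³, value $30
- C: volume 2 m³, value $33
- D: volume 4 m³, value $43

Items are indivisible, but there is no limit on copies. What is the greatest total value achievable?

Best value-per-unit is C at 33/2, and filling with it alone uses volume 8×2=16. No mix of the others beats 8×33 = 264.

$264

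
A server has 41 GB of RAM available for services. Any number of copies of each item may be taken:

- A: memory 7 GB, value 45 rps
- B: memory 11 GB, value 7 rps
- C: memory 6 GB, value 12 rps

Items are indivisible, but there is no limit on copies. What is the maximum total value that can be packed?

Best value-per-unit is A at 45/7; filling with it alone gives 5×45 = 225.
Optimal mix: 5×A + 1×C → memory 41, value 237.

237 rps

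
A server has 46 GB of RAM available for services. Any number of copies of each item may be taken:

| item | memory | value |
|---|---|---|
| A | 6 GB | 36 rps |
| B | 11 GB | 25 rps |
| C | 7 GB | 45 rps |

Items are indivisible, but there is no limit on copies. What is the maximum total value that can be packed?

288 rps

Best value-per-unit is C at 45/7; filling with it alone gives 6×45 = 270.
Optimal mix: 3×A + 4×C → memory 46, value 288.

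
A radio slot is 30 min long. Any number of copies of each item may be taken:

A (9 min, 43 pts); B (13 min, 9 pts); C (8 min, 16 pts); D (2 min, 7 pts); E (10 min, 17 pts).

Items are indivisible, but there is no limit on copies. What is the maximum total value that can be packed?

Best value-per-unit is A at 43/9; filling with it alone gives 3×43 = 129.
Optimal mix: 3×A + 1×D → duration 29, value 136.

136 pts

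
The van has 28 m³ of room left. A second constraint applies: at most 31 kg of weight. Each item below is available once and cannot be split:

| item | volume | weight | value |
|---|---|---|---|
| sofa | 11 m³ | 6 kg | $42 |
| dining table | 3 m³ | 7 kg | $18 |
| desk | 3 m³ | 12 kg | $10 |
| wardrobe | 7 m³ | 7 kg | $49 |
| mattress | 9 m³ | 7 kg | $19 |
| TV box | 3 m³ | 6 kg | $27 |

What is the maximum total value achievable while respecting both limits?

Feasible sets respecting both limits:
- sofa+dining table+wardrobe+TV box: volume 24, weight 26, value 136
- sofa+desk+wardrobe+TV box: volume 24, weight 31, value 128
- sofa+wardrobe+TV box: volume 21, weight 19, value 118
Best: $136.

$136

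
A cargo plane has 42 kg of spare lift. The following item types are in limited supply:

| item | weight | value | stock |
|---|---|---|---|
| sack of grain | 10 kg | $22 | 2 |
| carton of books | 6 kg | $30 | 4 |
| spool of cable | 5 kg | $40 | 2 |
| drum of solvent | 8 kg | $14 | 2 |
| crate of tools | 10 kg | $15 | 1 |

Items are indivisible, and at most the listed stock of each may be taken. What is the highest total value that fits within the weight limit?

Best selections within weight 42 and stock limits:
- 4×carton of books + 2×spool of cable + 1×drum of solvent: weight 42, value 214
- 4×carton of books + 2×spool of cable: weight 34, value 200
Best: $214.

$214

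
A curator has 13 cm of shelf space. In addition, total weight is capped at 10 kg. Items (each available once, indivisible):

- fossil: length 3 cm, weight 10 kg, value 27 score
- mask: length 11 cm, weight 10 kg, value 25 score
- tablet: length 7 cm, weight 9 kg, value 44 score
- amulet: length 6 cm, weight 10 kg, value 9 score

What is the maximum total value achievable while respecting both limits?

44 score

Feasible sets respecting both limits:
- tablet: length 7, weight 9, value 44
- fossil: length 3, weight 10, value 27
- mask: length 11, weight 10, value 25
Best: 44 score.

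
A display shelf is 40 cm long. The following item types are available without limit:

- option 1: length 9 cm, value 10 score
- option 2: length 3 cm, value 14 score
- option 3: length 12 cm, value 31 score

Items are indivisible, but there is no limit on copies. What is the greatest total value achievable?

Best value-per-unit is option 2 at 14/3, and filling with it alone uses length 13×3=39. No mix of the others beats 13×14 = 182.

182 score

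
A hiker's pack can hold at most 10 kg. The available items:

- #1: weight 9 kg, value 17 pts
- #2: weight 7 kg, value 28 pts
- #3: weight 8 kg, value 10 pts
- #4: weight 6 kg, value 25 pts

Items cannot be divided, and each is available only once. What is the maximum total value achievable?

28 pts

Check high-value combinations within 10 kg:
- #2: weight 7, value 28
- #4: weight 6, value 25
- #1: weight 9, value 17
- #3: weight 8, value 10
Best: 28 pts.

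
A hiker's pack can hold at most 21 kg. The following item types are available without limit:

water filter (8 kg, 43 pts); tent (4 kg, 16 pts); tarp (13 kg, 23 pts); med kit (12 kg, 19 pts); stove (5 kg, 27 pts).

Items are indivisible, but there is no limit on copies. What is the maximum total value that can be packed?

113 pts

Best value-per-unit is stove at 27/5; filling with it alone gives 4×27 = 108.
Optimal mix: 2×water filter + 1×stove → weight 21, value 113.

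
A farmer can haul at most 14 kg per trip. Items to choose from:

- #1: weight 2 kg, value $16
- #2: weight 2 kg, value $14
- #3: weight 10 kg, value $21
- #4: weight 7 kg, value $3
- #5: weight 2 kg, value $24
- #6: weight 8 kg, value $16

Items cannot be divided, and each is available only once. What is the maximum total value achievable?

$70

Check high-value combinations within 14 kg:
- #1+#2+#5+#6: weight 2+2+2+8=14, value 16+14+24+16=70
- #1+#3+#5: weight 2+10+2=14, value 16+21+24=61
- #2+#3+#5: weight 2+10+2=14, value 14+21+24=59
- #1+#2+#4+#5: weight 2+2+7+2=13, value 16+14+3+24=57
- #1+#5+#6: weight 2+2+8=12, value 16+24+16=56
Best: $70.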